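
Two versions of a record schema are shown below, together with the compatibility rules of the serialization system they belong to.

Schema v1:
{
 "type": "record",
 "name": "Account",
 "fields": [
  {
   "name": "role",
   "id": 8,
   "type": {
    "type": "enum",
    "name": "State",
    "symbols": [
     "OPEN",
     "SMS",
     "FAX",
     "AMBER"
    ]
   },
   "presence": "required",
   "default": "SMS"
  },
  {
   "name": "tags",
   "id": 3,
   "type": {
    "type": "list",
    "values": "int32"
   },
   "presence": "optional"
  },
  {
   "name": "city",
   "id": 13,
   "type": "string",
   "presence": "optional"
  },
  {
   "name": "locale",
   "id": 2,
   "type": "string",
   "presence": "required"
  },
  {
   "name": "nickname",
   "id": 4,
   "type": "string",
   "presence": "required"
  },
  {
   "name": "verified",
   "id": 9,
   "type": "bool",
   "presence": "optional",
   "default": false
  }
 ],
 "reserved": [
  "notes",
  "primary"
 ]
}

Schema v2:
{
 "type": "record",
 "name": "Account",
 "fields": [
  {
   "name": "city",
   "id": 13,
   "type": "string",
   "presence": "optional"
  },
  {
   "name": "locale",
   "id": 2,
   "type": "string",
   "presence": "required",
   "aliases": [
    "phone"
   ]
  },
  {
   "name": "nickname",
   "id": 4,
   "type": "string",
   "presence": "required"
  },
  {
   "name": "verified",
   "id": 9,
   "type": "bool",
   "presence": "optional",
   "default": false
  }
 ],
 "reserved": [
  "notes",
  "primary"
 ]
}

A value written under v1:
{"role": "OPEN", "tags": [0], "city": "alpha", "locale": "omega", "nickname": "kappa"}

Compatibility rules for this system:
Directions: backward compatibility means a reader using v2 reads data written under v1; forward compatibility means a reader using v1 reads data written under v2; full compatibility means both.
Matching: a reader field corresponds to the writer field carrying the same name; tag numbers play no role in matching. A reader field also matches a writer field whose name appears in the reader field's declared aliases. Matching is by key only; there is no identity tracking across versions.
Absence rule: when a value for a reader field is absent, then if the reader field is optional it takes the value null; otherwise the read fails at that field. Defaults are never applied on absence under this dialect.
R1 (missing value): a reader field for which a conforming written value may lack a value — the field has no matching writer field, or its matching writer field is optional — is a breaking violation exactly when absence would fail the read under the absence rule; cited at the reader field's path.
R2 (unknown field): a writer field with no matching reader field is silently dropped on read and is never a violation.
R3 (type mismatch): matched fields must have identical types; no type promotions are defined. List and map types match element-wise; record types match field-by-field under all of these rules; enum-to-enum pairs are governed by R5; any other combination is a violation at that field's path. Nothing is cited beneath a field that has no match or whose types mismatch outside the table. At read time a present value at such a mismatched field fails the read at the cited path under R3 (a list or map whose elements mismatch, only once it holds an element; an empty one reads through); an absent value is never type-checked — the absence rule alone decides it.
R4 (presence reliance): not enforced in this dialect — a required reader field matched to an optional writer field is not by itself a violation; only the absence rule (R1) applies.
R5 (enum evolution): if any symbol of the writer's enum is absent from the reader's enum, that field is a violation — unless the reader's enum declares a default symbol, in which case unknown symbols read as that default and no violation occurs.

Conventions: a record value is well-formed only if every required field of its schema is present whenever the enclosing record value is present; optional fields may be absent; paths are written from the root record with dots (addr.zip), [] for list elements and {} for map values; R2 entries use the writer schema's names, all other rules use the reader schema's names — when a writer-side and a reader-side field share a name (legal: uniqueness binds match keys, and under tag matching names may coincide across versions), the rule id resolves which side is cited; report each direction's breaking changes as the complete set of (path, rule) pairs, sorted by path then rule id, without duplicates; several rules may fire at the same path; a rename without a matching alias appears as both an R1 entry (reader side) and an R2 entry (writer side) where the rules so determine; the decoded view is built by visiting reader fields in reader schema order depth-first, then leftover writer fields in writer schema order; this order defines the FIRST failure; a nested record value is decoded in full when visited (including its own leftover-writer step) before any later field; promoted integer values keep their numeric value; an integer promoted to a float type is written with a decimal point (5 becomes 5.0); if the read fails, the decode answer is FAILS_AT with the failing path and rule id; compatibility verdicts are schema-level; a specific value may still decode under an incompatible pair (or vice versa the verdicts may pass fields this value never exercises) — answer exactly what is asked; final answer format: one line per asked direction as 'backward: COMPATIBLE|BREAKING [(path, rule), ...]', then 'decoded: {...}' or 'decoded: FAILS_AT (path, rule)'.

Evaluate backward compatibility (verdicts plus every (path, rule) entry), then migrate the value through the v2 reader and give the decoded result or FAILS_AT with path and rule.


backward: COMPATIBLE []; decoded: {"city": "alpha", "locale": "omega", "nickname": "kappa", "verified": null}

arrows below run writer -> reader for Account
backward analysis of Account with v2 as reader and v1 as writer:
  city: string -> string, writer optional; from city
  locale: string -> string, writer required; from locale
  nickname: string -> string, writer required; from nickname
  verified: bool -> bool, writer optional; from verified
  role (writer side), unknown to reader
  tags (writer side), unknown to reader
  => backward verdict for Account: COMPATIBLE, no violations
decode walk for Account under reader schema v2:
  city := "alpha"
  locale := "omega"
  nickname := "kappa"
  verified := null (absent, optional -> null)
  writer role: unknown -> dropped
  writer tags: unknown -> dropped
  => decoded: {"city": "alpha", "locale": "omega", "nickname": "kappa", "verified": null}


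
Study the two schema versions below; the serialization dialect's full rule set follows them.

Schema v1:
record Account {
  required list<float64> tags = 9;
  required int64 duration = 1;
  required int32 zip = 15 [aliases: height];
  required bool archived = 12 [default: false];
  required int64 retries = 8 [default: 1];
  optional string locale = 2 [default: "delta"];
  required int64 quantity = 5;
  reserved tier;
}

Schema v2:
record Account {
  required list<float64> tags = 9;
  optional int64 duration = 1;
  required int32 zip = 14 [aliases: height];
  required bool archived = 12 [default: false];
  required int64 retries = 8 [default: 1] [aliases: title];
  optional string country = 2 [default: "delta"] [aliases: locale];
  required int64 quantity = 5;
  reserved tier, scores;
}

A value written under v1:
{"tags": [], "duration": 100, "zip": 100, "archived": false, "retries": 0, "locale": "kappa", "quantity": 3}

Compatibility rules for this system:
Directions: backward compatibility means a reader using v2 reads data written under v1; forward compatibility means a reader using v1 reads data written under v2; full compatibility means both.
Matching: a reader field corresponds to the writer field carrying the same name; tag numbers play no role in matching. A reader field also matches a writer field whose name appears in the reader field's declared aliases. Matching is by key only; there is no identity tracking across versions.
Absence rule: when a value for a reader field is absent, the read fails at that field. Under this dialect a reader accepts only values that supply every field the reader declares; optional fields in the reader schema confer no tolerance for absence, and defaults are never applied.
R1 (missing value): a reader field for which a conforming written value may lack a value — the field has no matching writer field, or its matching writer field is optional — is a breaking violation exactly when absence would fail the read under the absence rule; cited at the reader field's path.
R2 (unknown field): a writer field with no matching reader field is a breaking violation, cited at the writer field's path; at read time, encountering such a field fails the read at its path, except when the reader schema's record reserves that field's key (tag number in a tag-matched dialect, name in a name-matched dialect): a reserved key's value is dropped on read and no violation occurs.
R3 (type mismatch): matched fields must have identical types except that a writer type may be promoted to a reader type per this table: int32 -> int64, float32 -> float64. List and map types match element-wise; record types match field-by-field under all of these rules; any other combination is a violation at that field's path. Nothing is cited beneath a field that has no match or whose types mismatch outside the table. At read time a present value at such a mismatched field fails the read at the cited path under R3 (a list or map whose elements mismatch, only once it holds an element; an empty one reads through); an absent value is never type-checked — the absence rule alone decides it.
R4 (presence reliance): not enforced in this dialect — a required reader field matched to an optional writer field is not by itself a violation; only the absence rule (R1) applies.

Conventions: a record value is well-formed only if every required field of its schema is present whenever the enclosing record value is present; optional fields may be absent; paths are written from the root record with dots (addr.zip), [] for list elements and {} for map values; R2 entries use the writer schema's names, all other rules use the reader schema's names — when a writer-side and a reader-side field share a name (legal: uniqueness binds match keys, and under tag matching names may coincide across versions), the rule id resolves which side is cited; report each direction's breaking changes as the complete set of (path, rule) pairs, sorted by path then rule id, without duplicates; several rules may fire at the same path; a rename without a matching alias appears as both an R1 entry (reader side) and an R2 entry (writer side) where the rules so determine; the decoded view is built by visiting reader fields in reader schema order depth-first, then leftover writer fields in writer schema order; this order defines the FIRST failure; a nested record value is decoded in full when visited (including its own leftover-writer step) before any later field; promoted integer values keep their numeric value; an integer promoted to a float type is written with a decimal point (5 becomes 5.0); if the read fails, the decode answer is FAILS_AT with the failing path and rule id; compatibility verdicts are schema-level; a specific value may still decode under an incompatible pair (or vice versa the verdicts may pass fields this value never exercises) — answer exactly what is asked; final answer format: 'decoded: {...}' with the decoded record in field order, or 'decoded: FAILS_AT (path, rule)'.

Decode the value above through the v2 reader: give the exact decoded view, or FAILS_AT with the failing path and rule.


each type pair in Account: writer, then reader
decoding the Account value with the v2 reader:
  tags := []
  duration := 100
  zip := 100
  archived := false
  retries := 0
  country := "kappa" (from writer locale)
  quantity := 3
  => decoded: {"tags": [], "duration": 100, "zip": 100, "archived": false, "retries": 0, "country": "kappa", "quantity": 3}
ruling out the remaining Account differences:
  field duration in record Account: required changed to optional -> matters for Account compatibility verdicts, not for this value's decode
  field zip in record Account: tag 15 changed to 14 -> triggers nothing under the printed rules; the Account answer is the same either way

decoded: {"tags": [], "duration": 100, "zip": 100, "archived": false, "retries": 0, "country": "kappa", "quantity": 3}


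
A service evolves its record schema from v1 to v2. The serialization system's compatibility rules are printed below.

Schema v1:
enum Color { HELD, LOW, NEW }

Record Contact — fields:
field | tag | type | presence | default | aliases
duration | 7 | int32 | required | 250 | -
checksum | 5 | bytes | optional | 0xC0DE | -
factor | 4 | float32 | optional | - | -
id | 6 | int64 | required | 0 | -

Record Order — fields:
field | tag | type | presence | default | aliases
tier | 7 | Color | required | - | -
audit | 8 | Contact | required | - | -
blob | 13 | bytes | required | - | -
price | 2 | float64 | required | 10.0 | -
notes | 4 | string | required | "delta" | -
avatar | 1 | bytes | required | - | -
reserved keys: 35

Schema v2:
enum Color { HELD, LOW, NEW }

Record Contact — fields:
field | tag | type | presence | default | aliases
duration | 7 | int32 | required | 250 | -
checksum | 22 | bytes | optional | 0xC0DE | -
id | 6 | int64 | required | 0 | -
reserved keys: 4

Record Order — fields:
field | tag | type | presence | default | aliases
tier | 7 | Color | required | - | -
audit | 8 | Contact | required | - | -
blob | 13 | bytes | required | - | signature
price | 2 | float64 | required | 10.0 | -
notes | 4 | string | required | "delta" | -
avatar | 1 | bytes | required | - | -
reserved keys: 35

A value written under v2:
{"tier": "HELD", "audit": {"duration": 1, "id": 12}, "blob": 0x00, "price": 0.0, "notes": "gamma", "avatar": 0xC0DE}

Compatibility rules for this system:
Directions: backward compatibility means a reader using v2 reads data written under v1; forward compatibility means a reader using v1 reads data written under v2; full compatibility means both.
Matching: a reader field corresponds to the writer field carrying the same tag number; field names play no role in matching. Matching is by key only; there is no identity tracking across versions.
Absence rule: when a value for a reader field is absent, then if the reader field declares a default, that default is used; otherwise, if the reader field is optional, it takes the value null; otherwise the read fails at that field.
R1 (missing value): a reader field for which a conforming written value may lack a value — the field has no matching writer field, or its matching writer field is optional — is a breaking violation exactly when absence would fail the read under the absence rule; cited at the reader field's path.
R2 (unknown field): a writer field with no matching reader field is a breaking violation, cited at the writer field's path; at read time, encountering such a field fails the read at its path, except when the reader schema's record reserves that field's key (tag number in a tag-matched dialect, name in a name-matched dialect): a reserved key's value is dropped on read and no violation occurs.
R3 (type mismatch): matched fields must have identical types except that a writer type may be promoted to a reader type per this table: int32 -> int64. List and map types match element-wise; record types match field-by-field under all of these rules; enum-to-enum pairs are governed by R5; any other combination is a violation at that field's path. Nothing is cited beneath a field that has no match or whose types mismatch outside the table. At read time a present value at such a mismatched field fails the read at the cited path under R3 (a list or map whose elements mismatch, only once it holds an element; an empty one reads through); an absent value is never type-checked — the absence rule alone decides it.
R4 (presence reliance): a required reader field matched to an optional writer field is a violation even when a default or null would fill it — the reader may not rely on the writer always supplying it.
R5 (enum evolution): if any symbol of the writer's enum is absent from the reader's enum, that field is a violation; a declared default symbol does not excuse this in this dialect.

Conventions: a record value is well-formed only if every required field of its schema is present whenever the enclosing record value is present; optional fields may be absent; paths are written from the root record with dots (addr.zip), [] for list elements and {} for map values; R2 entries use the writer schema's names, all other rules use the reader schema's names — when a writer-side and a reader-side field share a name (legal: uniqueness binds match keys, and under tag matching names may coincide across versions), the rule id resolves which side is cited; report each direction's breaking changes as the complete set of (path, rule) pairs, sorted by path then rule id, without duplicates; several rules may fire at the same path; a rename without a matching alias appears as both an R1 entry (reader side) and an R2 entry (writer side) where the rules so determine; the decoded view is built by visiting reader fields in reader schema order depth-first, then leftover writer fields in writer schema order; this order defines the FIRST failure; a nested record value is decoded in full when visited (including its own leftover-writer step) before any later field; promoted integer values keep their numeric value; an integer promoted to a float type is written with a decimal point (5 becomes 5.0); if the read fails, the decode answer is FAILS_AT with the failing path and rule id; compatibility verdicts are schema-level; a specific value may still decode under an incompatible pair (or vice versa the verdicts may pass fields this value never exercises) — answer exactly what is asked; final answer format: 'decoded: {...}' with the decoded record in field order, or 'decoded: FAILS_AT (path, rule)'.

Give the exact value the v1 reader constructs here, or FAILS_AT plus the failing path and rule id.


decoded: {"tier": "HELD", "audit": {"duration": 1, "checksum": 0xC0DE, "factor": null, "id": 12}, "blob": 0x00, "price": 0.0, "notes": "gamma", "avatar": 0xC0DE}

arrows below run writer -> reader for Order
decode walk for Order under reader schema v1:
  tier := "HELD"
  audit.duration := 1
  audit.checksum := 0xC0DE (no value, default fills)
  audit.factor := null (not supplied -> null)
  audit.id := 12
  blob := 0x00
  price := 0.0
  notes := "gamma"
  avatar := 0xC0DE
  => decoded: {"tier": "HELD", "audit": {"duration": 1, "checksum": 0xC0DE, "factor": null, "id": 12}, "blob": 0x00, "price": 0.0, "notes": "gamma", "avatar": 0xC0DE}
the rest of the Order diff is inert for this question:
  field checksum in record Contact: tag 5 changed to 22 -> shifts the Order verdicts, not this decode
  removed field factor from record Contact (its key 4 joins the reserved list) -> inert under this dialect — no rule fires on Order and the result does not move


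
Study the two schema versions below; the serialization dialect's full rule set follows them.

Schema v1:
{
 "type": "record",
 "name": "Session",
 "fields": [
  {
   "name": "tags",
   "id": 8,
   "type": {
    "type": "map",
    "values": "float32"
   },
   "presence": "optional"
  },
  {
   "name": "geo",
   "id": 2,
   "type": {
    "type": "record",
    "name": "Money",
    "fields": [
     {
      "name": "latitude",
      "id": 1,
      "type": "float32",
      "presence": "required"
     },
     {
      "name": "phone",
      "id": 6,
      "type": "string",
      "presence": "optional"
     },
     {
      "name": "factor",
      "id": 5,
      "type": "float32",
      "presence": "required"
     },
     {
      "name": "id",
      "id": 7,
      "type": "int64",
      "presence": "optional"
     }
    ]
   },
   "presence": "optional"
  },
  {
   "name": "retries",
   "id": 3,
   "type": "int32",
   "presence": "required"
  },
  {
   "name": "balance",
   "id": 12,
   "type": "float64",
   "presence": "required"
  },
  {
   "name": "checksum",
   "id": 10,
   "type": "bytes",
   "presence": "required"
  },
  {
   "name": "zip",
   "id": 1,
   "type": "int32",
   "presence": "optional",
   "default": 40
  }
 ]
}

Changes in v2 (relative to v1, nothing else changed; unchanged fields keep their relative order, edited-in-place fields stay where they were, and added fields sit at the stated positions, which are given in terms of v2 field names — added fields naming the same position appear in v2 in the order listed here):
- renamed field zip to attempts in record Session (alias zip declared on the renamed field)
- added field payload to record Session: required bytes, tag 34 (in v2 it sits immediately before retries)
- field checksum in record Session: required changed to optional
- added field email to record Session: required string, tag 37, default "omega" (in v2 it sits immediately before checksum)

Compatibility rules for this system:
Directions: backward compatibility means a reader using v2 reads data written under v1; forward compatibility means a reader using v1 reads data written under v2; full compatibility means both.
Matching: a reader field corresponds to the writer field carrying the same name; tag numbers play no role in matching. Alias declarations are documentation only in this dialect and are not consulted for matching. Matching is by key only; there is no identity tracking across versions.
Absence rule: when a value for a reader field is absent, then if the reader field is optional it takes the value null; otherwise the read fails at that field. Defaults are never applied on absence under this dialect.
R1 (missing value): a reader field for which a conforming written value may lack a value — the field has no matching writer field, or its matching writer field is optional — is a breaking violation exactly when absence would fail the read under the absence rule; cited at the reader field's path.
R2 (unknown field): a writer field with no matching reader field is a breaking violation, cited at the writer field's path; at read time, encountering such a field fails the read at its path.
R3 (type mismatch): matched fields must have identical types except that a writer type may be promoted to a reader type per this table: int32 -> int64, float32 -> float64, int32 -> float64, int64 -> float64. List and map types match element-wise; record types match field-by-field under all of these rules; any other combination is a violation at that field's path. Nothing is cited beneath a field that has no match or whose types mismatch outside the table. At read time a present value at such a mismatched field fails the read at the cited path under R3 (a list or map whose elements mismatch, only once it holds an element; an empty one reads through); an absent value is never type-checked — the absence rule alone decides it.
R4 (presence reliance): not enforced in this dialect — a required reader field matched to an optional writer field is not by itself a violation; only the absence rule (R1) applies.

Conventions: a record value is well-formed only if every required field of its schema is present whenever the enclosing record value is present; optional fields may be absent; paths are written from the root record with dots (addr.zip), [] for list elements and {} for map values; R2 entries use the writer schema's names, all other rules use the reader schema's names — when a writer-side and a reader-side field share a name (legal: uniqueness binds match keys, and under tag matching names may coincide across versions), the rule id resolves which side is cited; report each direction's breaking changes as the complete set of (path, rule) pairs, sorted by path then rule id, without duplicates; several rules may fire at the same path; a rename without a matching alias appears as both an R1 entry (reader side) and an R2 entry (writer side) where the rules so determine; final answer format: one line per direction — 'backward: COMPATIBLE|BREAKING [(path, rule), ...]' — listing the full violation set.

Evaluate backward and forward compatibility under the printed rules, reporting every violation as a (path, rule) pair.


backward: BREAKING [(email, R1), (payload, R1), (zip, R2)]; forward: BREAKING [(attempts, R2), (checksum, R1), (email, R2), (payload, R2)]

in Session below, arrows point writer -> reader
checking backward for Session: reader v2 against writer v1:
  tags <- tags (map<string, float32> -> map<string, float32>, writer optional)
  geo <- geo (Money -> Money, writer optional)
  payload: no writer-side match
  retries <- retries (int32 -> int32, writer required)
  balance <- balance (float64 -> float64, writer required)
  email: no writer-side match
  checksum <- checksum (bytes -> bytes, writer required)
  attempts: no writer-side match
  leftover writer field: zip
  geo.latitude <- geo.latitude (float32 -> float32, writer required)
  geo.phone <- geo.phone (string -> string, writer optional)
  geo.factor <- geo.factor (float32 -> float32, writer required)
  geo.id <- geo.id (int64 -> int64, writer optional)
  violation R1 at email
  violation R1 at payload
  violation R2 at zip
  => 3 violation(s): backward is BREAKING for Session
checking forward for Session: reader v1 against writer v2:
  tags <- tags (map<string, float32> -> map<string, float32>, writer optional)
  geo <- geo (Money -> Money, writer optional)
  retries <- retries (int32 -> int32, writer required)
  balance <- balance (float64 -> float64, writer required)
  checksum <- checksum (bytes -> bytes, writer optional)
  zip: no writer-side match
  leftover writer field: payload
  leftover writer field: email
  leftover writer field: attempts
  geo.latitude <- geo.latitude (float32 -> float32, writer required)
  geo.phone <- geo.phone (string -> string, writer optional)
  geo.factor <- geo.factor (float32 -> float32, writer required)
  geo.id <- geo.id (int64 -> int64, writer optional)
  violation R2 at attempts
  violation R1 at checksum
  violation R2 at email
  violation R2 at payload
  => 4 violation(s): forward is BREAKING for Session


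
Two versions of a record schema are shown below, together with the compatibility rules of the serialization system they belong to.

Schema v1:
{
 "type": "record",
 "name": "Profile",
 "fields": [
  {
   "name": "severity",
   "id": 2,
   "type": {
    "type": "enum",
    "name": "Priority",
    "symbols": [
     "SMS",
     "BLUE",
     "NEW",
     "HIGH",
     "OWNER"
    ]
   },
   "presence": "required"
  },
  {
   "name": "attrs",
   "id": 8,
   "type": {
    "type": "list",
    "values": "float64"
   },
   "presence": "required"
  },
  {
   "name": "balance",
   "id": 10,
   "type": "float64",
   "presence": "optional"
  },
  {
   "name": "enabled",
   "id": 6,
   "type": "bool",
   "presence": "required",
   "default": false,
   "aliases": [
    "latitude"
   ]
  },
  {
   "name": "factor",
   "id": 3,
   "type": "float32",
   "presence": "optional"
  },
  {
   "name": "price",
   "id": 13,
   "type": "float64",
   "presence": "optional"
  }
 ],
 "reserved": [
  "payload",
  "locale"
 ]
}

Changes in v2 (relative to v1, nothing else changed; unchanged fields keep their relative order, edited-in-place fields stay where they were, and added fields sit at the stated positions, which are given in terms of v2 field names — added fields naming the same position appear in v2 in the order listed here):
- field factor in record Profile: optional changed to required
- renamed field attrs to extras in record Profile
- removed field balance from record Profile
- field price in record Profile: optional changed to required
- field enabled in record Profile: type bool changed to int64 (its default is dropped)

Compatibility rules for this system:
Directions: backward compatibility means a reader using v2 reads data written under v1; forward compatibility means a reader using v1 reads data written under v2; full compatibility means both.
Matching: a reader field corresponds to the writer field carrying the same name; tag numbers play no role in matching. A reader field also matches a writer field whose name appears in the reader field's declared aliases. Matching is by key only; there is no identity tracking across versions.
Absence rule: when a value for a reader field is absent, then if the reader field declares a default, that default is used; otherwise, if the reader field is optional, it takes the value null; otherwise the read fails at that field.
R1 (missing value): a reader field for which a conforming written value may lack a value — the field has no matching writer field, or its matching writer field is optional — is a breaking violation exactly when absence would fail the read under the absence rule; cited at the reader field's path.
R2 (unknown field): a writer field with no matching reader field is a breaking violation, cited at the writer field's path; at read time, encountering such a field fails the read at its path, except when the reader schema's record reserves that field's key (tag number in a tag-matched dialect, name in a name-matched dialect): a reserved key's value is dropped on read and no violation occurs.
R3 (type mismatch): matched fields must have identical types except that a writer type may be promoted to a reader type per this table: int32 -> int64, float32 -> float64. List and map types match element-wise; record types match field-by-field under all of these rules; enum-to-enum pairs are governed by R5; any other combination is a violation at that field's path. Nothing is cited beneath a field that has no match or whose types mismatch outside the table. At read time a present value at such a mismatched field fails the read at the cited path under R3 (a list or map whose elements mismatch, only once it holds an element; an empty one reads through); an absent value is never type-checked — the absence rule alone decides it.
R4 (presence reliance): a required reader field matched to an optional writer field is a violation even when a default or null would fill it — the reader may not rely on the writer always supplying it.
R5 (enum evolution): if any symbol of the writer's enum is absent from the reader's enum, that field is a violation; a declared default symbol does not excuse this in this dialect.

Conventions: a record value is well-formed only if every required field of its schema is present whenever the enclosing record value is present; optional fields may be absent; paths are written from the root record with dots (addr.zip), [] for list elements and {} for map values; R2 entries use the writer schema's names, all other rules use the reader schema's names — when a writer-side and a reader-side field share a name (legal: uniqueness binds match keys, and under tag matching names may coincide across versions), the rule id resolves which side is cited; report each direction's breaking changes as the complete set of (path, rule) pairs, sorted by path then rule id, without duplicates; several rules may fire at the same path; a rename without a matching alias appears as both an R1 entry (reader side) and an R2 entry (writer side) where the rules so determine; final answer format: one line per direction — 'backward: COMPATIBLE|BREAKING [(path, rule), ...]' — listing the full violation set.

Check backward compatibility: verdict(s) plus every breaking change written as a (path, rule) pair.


backward: BREAKING [(attrs, R2), (balance, R2), (enabled, R3), (extras, R1), (factor, R1), (factor, R4), (price, R1), (price, R4)]

the writer's type comes first in each Profile pair
backward analysis of Profile with v2 as reader and v1 as writer:
  severity: paired with writer severity (Priority -> Priority; writer required)
  extras: no writer-side match
  enabled: paired with writer enabled (bool -> int64; writer required)
  factor: paired with writer factor (float32 -> float32; writer optional)
  price: paired with writer price (float64 -> float64; writer optional)
  leftover writer field: attrs
  leftover writer field: balance
  breaking: (attrs, R2)
  breaking: (balance, R2)
  breaking: (enabled, R3)
  breaking: (extras, R1)
  breaking: (factor, R1)
  breaking: (factor, R4)
  breaking: (price, R1)
  breaking: (price, R4)
  => backward: BREAKING (8)


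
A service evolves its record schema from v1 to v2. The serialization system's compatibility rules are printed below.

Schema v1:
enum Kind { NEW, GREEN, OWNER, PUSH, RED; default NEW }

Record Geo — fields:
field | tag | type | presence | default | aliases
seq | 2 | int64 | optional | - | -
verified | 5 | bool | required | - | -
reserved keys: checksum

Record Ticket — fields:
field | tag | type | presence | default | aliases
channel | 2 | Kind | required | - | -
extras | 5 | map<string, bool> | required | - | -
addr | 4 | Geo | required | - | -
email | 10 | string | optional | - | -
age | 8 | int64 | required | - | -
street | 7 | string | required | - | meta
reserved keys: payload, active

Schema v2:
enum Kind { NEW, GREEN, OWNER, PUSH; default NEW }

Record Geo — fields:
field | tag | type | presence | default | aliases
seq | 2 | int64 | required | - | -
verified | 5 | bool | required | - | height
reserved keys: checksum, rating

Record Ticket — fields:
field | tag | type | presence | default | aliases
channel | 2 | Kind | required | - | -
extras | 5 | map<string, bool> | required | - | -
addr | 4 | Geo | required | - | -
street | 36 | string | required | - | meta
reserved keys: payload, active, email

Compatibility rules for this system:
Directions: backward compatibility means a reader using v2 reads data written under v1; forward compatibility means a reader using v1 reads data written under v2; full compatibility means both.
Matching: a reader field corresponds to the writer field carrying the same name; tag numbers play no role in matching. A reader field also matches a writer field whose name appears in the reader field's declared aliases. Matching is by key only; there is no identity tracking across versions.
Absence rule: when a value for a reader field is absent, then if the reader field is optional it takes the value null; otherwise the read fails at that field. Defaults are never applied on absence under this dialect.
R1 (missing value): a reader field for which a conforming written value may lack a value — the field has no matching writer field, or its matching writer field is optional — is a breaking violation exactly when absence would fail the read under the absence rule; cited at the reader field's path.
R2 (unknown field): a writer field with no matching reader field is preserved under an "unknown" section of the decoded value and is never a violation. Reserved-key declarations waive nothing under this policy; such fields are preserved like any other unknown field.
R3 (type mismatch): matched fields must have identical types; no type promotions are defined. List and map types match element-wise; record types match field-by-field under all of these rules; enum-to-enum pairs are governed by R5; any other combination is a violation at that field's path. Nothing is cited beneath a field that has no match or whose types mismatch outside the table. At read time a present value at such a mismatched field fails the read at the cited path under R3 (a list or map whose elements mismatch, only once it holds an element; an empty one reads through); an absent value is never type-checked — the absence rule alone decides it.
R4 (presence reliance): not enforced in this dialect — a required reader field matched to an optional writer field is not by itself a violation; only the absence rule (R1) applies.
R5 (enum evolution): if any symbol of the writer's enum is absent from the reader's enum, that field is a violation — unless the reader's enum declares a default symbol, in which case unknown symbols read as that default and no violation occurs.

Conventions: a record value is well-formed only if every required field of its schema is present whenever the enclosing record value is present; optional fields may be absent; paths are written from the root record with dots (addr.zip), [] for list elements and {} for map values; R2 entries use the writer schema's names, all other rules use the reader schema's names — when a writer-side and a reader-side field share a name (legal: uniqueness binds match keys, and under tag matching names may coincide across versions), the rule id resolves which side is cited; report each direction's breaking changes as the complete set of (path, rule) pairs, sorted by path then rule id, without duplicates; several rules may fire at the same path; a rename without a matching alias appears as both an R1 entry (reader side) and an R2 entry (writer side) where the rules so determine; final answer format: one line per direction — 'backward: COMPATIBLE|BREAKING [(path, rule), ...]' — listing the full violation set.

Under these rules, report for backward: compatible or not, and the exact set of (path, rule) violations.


each type pair in Ticket: writer, then reader
checking backward for Ticket: reader v2 against writer v1:
  channel: paired with writer channel (Kind -> Kind; writer required)
  extras: paired with writer extras (map<string, bool> -> map<string, bool>; writer required)
  addr: paired with writer addr (Geo -> Geo; writer required)
  street: paired with writer street (string -> string; writer required)
  writer email: unknown to reader
  writer age: unknown to reader
  addr.seq: paired with writer addr.seq (int64 -> int64; writer optional)
  addr.verified: paired with writer addr.verified (bool -> bool; writer required)
  violation R1 at addr.seq
  backward on Ticket therefore BREAKING (1)
diffs on Ticket not affecting the asked answer:
  field street in record Ticket: tag 7 changed to 36 -> fires no rule on Ticket, leaving the asked answer as it is
  enum Kind (field channel in record Ticket): symbol RED removed -> fires no rule on Ticket, leaving the asked answer as it is
  removed field age from record Ticket -> affects forward compatibility only, which is not asked
  removed field email from record Ticket (its key "email" joins the reserved list) -> fires no rule on Ticket, leaving the asked answer as it is

backward: BREAKING [(addr.seq, R1)]


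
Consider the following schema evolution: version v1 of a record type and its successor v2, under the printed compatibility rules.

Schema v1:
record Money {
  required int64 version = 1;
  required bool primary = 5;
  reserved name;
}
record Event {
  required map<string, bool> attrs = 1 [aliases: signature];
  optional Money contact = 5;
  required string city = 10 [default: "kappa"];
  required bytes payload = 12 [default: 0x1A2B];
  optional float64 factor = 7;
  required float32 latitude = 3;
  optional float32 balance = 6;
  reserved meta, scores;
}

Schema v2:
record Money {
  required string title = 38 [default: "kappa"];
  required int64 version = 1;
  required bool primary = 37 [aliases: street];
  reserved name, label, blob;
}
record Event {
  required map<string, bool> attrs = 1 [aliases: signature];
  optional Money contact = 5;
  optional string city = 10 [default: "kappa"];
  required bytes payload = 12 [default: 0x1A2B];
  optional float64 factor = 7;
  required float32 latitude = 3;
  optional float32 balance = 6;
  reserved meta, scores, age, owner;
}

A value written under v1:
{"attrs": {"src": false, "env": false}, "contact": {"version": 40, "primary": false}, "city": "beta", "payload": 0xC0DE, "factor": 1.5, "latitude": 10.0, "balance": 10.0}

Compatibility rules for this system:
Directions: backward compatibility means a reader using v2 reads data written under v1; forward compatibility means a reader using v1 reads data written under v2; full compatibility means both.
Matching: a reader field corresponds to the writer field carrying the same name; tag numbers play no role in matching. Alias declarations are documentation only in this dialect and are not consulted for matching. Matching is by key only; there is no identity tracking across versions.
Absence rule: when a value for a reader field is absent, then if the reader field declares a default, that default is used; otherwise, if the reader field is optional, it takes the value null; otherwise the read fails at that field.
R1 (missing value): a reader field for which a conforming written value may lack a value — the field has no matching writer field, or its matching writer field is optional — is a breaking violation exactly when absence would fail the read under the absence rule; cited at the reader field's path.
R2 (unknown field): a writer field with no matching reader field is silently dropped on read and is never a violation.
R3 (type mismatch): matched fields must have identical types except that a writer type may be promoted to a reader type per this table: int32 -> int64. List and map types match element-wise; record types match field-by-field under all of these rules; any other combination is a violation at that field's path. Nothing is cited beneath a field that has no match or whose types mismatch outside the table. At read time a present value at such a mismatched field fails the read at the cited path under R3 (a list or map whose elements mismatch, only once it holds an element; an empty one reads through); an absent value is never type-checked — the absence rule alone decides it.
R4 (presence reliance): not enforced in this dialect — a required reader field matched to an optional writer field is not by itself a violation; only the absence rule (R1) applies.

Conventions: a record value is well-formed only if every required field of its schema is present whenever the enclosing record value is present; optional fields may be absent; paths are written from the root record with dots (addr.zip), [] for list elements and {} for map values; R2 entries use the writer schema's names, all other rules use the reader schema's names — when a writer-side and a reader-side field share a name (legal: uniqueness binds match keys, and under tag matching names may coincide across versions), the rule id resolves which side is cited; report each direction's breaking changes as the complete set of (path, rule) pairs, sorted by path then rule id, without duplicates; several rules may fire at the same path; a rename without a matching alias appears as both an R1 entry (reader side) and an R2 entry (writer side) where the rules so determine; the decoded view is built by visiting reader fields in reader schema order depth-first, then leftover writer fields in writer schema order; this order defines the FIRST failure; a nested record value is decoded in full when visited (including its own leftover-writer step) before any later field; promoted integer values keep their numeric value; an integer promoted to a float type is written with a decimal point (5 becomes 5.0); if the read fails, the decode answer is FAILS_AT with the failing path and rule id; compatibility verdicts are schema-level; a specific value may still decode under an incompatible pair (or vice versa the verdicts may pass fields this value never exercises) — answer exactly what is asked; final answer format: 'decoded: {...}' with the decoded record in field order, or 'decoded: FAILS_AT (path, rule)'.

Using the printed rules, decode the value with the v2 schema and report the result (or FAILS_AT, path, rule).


decoded: {"attrs": {"src": false, "env": false}, "contact": {"title": "kappa", "version": 40, "primary": false}, "city": "beta", "payload": 0xC0DE, "factor": 1.5, "latitude": 10.0, "balance": 10.0}

the writer's type comes first in each Event pair
migrating the Event value to v2:
  attrs := {"src": false, "env": false}
  contact.title := "kappa" (absent -> default)
  contact.version := 40
  contact.primary := false
  city := "beta"
  payload := 0xC0DE
  factor := 1.5
  latitude := 10.0
  balance := 10.0
  => decoded: {"attrs": {"src": false, "env": false}, "contact": {"title": "kappa", "version": 40, "primary": false}, "city": "beta", "payload": 0xC0DE, "factor": 1.5, "latitude": 10.0, "balance": 10.0}
the other Event changes do not affect what is asked:
  field primary in record Money: tag 5 changed to 37 -> triggers nothing under the printed rules; the Event answer is the same either way
  field city in record Event: required changed to optional -> triggers nothing under the printed rules; the Event answer is the same either way
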